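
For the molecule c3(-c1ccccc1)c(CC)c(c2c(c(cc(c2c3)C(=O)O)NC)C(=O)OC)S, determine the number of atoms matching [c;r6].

16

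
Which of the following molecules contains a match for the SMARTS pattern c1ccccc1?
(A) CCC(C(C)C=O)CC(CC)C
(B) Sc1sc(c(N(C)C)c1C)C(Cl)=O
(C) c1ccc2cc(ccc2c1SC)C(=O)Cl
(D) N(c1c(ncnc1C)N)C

C

c1ccccc1 describes six aromatic carbons in a ring (a benzene ring).
(A) has a methyl group (-CH3) but no six-membered all-carbon aromatic ring is present.
(B) has a methyl group (-CH3) but no six-membered all-carbon aromatic ring is present.
(C) contains the required atom environment, so the pattern matches.
(D) has a methyl group (-CH3) but no six-membered all-carbon aromatic ring is present.
So the answer is (C).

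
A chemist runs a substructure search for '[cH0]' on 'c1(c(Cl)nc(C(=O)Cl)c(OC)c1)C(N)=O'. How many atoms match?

4

The query [cH0] means: aromatic carbon with no attached hydrogen (substituted or ring-fusion).
Check the 15 heavy atoms by environment: 1× n (aromatic, H0) → no; 4× c (aromatic, H0) → match; 1× c (aromatic, H1) → no; 3× O (H0) → no; 1× C (H3) → no; 2× C (H0) → no; 2× Cl (H0) → no; 1× N (H2) → no.
That gives 4 matching atoms.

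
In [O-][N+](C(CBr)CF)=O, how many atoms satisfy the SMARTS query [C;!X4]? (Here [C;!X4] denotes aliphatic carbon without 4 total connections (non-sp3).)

The query [C;!X4] means: aliphatic carbon that does not have four total connections.
Check the 8 heavy atoms by environment: 3× C (X4) → no; 1× Br (X1) → no; 1× F (X1) → no; 1× N (charge +1, X3) → no; 1× O (charge -1, X1) → no; 1× O (X1) → no.
No environment satisfies the query, so 0 matching atoms.

0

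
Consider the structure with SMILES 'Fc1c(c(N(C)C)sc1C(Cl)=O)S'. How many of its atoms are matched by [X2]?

2

The query [X2] means: any atom with exactly two total connections (bonds + H).
Check the 13 heavy atoms by environment: 1× s (aromatic, X2) → match; 4× c (aromatic, X3) → no; 1× S (X2) → match; 1× N (X3) → no; 2× C (X4) → no; 1× F (X1) → no; 1× C (X3) → no; 1× O (X1) → no; 1× Cl (X1) → no.
Summing the matching environments: 1 + 1 = 2 matching atoms.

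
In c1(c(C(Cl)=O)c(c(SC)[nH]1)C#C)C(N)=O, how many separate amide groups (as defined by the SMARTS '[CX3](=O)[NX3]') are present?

[CX3](=O)[NX3] is the SMARTS for an amide: a carbonyl carbon bonded to a trivalent nitrogen.
Exactly one fragment in the molecule meets all constraints, giving 1 match.

1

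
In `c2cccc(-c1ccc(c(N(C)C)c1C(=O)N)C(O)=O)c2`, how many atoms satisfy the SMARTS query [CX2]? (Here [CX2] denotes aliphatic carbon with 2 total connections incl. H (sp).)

0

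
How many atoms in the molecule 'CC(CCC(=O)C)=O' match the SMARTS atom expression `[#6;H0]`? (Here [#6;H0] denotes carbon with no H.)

2

The query [#6;H0] means: any carbon with no attached hydrogen.
Check the 8 heavy atoms by environment: 2× C (H2) → no; 2× C (H0) → match; 2× O (H0) → no; 2× C (H3) → no.
That gives 2 matching atoms.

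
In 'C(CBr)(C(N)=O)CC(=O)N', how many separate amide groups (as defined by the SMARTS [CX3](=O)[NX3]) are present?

2

[CX3](=O)[NX3] is the SMARTS for an amide: a carbonyl carbon bonded to a trivalent nitrogen.
The molecule carries 2 separate instances of a primary amide (-C(=O)NH2) meeting every constraint; each maps to a distinct set of atoms, giving 2 matches.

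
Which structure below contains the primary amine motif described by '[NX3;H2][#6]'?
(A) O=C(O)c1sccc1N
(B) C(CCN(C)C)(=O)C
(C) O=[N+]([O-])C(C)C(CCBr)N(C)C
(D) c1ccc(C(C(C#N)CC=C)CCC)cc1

A

[NX3;H2][#6] describes a trivalent nitrogen with two H attached to carbon (a primary amine).
(A) contains a primary amino group (-NH2), which satisfies every atom and bond constraint.
(B) has a dimethylamino group (-N(CH3)2) but the nitrogen has H0, not H2.
(C) has a dimethylamino group (-N(CH3)2) but the nitrogen has H0, not H2.
(D) has a nitrile (-C#N) but the nitrogen is NX1 (triple-bonded), not NX3 with two H.
So the answer is (A).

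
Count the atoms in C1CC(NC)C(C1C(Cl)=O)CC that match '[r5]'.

The query [r5] means: r5 matches atoms in a five-membered ring.
Check the 12 heavy atoms by environment: 5× C (in 5-ring) → match; 4× C (acyclic) → no; 1× N (acyclic) → no; 1× O (acyclic) → no; 1× Cl (acyclic) → no.
That gives 5 matching atoms.

5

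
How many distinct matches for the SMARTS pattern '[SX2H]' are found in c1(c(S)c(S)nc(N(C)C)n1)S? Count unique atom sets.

3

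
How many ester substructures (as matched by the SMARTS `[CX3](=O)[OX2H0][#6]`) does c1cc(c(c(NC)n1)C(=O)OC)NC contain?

[CX3](=O)[OX2H0][#6] is the SMARTS for an ester: a carbonyl carbon bonded to an oxygen that is itself bonded to carbon (no H on that O).
Exactly one fragment in the molecule meets all constraints, giving 1 match.

1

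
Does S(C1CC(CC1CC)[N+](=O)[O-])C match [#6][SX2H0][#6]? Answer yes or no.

Yes

The pattern [#6][SX2H0][#6] describes an aliphatic sulfur bridging two carbons with no H on the sulfur — a thioether.
The molecule carries a methylthio ether (-SCH3), whose atoms satisfy every constraint of the query, so the pattern matches.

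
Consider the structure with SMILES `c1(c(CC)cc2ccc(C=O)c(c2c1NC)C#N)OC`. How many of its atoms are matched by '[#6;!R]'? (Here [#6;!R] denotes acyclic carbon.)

The query [#6;!R] means: carbon not in any ring.
Check the 20 heavy atoms by environment: 10× c (aromatic, in 6-ring) → no; 6× C (acyclic) → match; 2× N (acyclic) → no; 2× O (acyclic) → no.
That gives 6 matching atoms.

6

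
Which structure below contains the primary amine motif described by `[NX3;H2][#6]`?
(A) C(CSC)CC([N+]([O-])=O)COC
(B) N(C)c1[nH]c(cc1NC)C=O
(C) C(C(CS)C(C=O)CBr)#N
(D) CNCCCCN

[NX3;H2][#6] describes a trivalent nitrogen with two H attached to carbon (a primary amine).
(A) has a nitro group (-[N+](=O)[O-]) but the nitrogen is [N+] with no H, not NX3H2.
(B) has an N-methylamino group (-NHCH3) but the nitrogen bears two carbons and only one H (H1), not H2.
(C) has a nitrile (-C#N) but the nitrogen is NX1 (triple-bonded), not NX3 with two H.
(D) contains a primary amino group (-NH2), which satisfies every atom and bond constraint.
So the answer is (D).

D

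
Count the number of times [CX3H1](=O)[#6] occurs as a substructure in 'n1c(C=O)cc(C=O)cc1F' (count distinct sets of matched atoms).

[CX3H1](=O)[#6] is the SMARTS for an aldehyde: an sp2 carbon with one H, double-bonded to O and single-bonded to carbon.
The molecule carries 2 separate instances of an aldehyde (-CHO) meeting every constraint; each maps to a distinct set of atoms, giving 2 matches.

2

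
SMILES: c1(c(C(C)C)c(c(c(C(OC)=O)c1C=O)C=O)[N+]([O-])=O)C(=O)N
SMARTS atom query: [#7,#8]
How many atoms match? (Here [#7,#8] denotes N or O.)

9

The query [#7,#8] means: nitrogen or oxygen (comma = OR).
Check the 23 heavy atoms by environment: 6× c (aromatic) → no; 8× C → no; 6× O → match; 1× N (charge +1) → match; 1× O (charge -1) → match; 1× N → match.
Summing the matching environments: 6 + 1 + 1 + 1 = 9 matching atoms.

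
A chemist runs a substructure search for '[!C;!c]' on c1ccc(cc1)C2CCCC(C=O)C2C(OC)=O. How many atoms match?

3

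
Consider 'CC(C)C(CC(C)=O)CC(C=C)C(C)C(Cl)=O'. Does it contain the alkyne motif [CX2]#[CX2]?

No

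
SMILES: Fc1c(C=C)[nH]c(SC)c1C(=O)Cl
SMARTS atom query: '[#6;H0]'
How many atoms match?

5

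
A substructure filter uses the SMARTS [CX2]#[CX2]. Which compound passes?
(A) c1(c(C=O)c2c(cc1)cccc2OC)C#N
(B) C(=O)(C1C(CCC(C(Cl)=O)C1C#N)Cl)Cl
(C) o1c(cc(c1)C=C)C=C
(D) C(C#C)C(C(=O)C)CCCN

[CX2]#[CX2] describes a carbon-carbon triple bond (an alkyne).
(A) has a nitrile (-C#N) but the triple bond is C#N, not C#C.
(B) has a nitrile (-C#N) but the triple bond is C#N, not C#C.
(C) has a vinyl group (-CH=CH2) but the C=C is a double bond; both carbons are CX3, not CX2.
(D) contains an ethynyl group (-C#CH), which satisfies every atom and bond constraint.
So the answer is (D).

D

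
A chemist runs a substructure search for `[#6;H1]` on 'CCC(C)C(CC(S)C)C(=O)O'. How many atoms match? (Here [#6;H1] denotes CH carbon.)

3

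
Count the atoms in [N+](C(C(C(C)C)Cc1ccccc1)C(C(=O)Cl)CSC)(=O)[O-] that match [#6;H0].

2

The query [#6;H0] means: any carbon with no attached hydrogen.
Check the 22 heavy atoms by environment: 2× C (H2) → no; 4× C (H1) → no; 1× c (aromatic, H0) → match; 5× c (aromatic, H1) → no; 3× C (H3) → no; 1× C (H0) → match; 2× O (H0) → no; 1× Cl (H0) → no; 1× N (charge +1, H0) → no; 1× O (charge -1, H0) → no; 1× S (H0) → no.
Summing the matching environments: 1 + 1 = 2 matching atoms.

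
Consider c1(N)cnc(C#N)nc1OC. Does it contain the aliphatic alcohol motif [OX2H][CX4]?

The pattern [OX2H][CX4] describes a hydroxyl oxygen bound to an sp3 (X4) carbon — an aliphatic alcohol.
The closest candidate here is a methoxy ether (-OCH3), but the oxygen has H0 (ether), not H1. No other fragment satisfies the full query, so there is no match.

No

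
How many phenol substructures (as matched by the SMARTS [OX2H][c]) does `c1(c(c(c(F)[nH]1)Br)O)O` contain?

2

[OX2H][c] is the SMARTS for a phenol: a hydroxyl oxygen attached to an aromatic carbon.
The molecule carries 2 separate instances of a hydroxyl group (-OH) meeting every constraint; each maps to a distinct set of atoms, giving 2 matches.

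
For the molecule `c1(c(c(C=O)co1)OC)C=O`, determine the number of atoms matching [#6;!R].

3

The query [#6;!R] means: carbon not in any ring.
Check the 11 heavy atoms by environment: 1× o (aromatic, in 5-ring) → no; 4× c (aromatic, in 5-ring) → no; 3× C (acyclic) → match; 3× O (acyclic) → no.
That gives 3 matching atoms.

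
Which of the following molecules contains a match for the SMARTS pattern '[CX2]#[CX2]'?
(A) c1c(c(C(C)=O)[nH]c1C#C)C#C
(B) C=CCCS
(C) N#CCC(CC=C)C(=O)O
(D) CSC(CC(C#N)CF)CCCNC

[CX2]#[CX2] describes a carbon-carbon triple bond (an alkyne).
(A) contains an ethynyl group (-C#CH), which satisfies every atom and bond constraint.
(B) has a vinyl group (-CH=CH2) but the C=C is a double bond; both carbons are CX3, not CX2.
(C) has a vinyl group (-CH=CH2) but the C=C is a double bond; both carbons are CX3, not CX2.
(D) has a nitrile (-C#N) but the triple bond is C#N, not C#C.
So the answer is (A).

A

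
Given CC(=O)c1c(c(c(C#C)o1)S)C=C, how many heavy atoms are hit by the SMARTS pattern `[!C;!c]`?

3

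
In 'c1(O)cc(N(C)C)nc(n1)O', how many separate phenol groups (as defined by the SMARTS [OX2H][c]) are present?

2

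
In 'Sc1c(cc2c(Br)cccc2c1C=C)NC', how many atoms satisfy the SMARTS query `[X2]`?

1

The query [X2] means: any atom with exactly two total connections (bonds + H).
Check the 16 heavy atoms by environment: 10× c (aromatic, X3) → no; 1× Br (X1) → no; 1× N (X3) → no; 1× C (X4) → no; 2× C (X3) → no; 1× S (X2) → match.
That gives 1 matching atom.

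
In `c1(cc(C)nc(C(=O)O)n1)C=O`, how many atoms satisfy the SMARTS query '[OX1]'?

2

The query [OX1] means: aliphatic oxygen with one total connection — typically a carbonyl =O or an oxide.
Check the 12 heavy atoms by environment: 2× n (aromatic, X2) → no; 4× c (aromatic, X3) → no; 2× C (X3) → no; 2× O (X1) → match; 1× O (X2) → no; 1× C (X4) → no.
That gives 2 matching atoms.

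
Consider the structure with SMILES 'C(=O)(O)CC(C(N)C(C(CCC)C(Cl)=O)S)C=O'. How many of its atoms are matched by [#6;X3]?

3

Check the 18 heavy atoms by environment: 8× C (X4) → no; 1× N (X3) → no; 3× C (X3) → match; 3× O (X1) → no; 1× S (X2) → no; 1× O (X2) → no; 1× Cl (X1) → no.
That gives 3 matching atoms.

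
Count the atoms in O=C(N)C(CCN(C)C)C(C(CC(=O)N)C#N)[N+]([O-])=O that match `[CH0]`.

3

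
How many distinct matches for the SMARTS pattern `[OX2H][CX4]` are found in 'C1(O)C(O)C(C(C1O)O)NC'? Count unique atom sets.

[OX2H][CX4] is the SMARTS for an aliphatic alcohol: a hydroxyl oxygen bound to an sp3 (X4) carbon.
The molecule carries 4 separate instances of a hydroxyl group (-OH) meeting every constraint; each maps to a distinct set of atoms, giving 4 matches.

4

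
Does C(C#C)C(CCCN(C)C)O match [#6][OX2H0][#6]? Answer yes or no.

No

The pattern [#6][OX2H0][#6] describes an aliphatic oxygen bridging two carbons with no H on the oxygen — an ether.
The closest candidate here is a hydroxyl group (-OH), but the oxygen has H1, not H0 bridging two carbons. No other fragment satisfies the full query, so there is no match.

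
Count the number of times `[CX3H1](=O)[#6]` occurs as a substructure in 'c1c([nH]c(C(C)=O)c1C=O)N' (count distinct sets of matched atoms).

1

[CX3H1](=O)[#6] is the SMARTS for an aldehyde: an sp2 carbon with one H, double-bonded to O and single-bonded to carbon.
Exactly one fragment in the molecule meets all constraints, giving 1 match.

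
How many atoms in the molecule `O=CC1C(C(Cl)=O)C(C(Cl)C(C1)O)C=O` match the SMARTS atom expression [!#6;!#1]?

6

The query [!#6;!#1] means: not carbon and not hydrogen — any heteroatom.
Check the 15 heavy atoms by environment: 9× C → no; 4× O → match; 2× Cl → match.
Summing the matching environments: 4 + 2 = 6 matching atoms.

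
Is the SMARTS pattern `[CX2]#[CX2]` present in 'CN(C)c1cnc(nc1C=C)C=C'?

The pattern [CX2]#[CX2] describes a carbon-carbon triple bond — an alkyne.
The closest candidate here is a vinyl group (-CH=CH2), but the C=C is a double bond; both carbons are CX3, not CX2. No other fragment satisfies the full query, so there is no match.

No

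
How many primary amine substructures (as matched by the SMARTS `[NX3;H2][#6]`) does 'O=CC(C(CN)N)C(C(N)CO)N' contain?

4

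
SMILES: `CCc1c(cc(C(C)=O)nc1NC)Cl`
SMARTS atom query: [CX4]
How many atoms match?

The query [CX4] means: C with X4: aliphatic carbon with exactly 4 total connections (bonds + H).
Check the 14 heavy atoms by environment: 1× n (aromatic, X2) → no; 5× c (aromatic, X3) → no; 4× C (X4) → match; 1× Cl (X1) → no; 1× C (X3) → no; 1× O (X1) → no; 1× N (X3) → no.
That gives 4 matching atoms.

4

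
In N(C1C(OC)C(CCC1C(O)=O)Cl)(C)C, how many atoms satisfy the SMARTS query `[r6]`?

6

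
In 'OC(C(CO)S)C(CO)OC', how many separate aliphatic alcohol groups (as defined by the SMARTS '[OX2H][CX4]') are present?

3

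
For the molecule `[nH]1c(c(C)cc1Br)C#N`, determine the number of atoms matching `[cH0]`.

3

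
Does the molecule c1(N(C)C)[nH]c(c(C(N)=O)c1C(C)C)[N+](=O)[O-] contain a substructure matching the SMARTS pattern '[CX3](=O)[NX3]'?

The pattern [CX3](=O)[NX3] describes a carbonyl carbon bonded to a trivalent nitrogen — an amide.
The molecule carries a primary amide (-C(=O)NH2), whose atoms satisfy every constraint of the query, so the pattern matches.

Yes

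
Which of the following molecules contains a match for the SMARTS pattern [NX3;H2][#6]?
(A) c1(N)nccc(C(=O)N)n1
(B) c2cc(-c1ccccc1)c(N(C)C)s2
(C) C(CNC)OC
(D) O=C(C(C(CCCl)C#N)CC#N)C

[NX3;H2][#6] describes a trivalent nitrogen with two H attached to carbon (a primary amine).
(A) contains a primary amino group (-NH2), which satisfies every atom and bond constraint.
(B) has a dimethylamino group (-N(CH3)2) but the nitrogen has H0, not H2.
(C) has an N-methylamino group (-NHCH3) but the nitrogen bears two carbons and only one H (H1), not H2.
(D) has a nitrile (-C#N) but the nitrogen is NX1 (triple-bonded), not NX3 with two H.
So the answer is (A).

A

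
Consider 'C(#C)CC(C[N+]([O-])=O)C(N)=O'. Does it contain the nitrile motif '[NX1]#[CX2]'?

No

The pattern [NX1]#[CX2] describes a nitrogen triple-bonded to a two-connected carbon — a nitrile.
The closest candidate here is a nitro group (-[N+](=O)[O-]), but there is no C#N triple bond. No other fragment satisfies the full query, so there is no match.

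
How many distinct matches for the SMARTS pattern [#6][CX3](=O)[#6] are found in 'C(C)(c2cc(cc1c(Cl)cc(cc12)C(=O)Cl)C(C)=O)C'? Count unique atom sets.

[#6][CX3](=O)[#6] is the SMARTS for a ketone: a carbonyl carbon (no H) flanked by two carbons.
Exactly one fragment in the molecule meets all constraints, giving 1 match.

1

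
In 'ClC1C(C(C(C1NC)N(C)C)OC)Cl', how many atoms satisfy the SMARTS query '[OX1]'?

Check the 14 heavy atoms by environment: 9× C (X4) → no; 1× O (X2) → no; 2× Cl (X1) → no; 2× N (X3) → no.
No environment satisfies the query, so 0 matching atoms.

0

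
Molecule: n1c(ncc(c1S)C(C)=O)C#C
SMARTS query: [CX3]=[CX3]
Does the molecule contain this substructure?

No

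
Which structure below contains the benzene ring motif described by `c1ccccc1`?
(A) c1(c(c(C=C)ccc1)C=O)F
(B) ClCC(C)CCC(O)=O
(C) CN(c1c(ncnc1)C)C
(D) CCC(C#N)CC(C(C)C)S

A

c1ccccc1 describes six aromatic carbons in a ring (a benzene ring).
(A) contains the required atom environment, so the pattern matches.
(B) has a methyl group (-CH3) but no six-membered all-carbon aromatic ring is present.
(C) has a methyl group (-CH3) but no six-membered all-carbon aromatic ring is present.
(D) has a methyl group (-CH3) but no six-membered all-carbon aromatic ring is present.
So the answer is (A).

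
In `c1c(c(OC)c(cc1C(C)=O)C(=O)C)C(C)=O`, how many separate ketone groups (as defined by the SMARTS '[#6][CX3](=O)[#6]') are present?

[#6][CX3](=O)[#6] is the SMARTS for a ketone: a carbonyl carbon (no H) flanked by two carbons.
The molecule carries 3 separate instances of an acetyl/ketone group (-C(=O)CH3) meeting every constraint; each maps to a distinct set of atoms, giving 3 matches.

3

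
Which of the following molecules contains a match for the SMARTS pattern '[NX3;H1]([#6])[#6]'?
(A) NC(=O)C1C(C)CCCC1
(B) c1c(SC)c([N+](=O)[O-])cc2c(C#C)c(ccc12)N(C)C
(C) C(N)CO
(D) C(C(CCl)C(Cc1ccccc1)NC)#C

D

[NX3;H1]([#6])[#6] describes a trivalent nitrogen with one H, bonded to two carbons (a secondary amine).
(A) has a primary amide (-C(=O)NH2) but the -C(=O)NH2 nitrogen has H2, not H1.
(B) has a dimethylamino group (-N(CH3)2) but the nitrogen has H0, not H1.
(C) has a primary amino group (-NH2) but the nitrogen has H2 and only one carbon neighbour.
(D) contains an N-methylamino group (-NHCH3), which satisfies every atom and bond constraint.
So the answer is (D).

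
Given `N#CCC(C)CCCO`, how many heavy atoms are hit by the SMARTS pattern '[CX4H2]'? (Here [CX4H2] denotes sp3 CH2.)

4

The query [CX4H2] means: sp3 carbon (X4) with exactly two hydrogens.
Check the 9 heavy atoms by environment: 4× C (H2, X4) → match; 1× C (H1, X4) → no; 1× O (H1, X2) → no; 1× C (H3, X4) → no; 1× C (H0, X2) → no; 1× N (H0, X1) → no.
That gives 4 matching atoms.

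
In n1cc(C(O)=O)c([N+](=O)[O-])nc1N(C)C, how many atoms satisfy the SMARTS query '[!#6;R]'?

2

Check the 15 heavy atoms by environment: 2× n (aromatic, in 6-ring) → match; 4× c (aromatic, in 6-ring) → no; 1× N (acyclic) → no; 3× C (acyclic) → no; 1× N (charge +1, acyclic) → no; 1× O (charge -1, acyclic) → no; 3× O (acyclic) → no.
That gives 2 matching atoms.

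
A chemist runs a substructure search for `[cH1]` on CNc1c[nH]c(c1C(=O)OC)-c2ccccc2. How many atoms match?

6

The query [cH1] means: aromatic carbon bearing exactly one hydrogen.
Check the 17 heavy atoms by environment: 1× n (aromatic, H1) → no; 4× c (aromatic, H0) → no; 6× c (aromatic, H1) → match; 1× N (H1) → no; 2× C (H3) → no; 1× C (H0) → no; 2× O (H0) → no.
That gives 6 matching atoms.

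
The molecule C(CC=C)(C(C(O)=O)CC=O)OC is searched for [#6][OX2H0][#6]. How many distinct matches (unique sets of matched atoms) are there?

[#6][OX2H0][#6] is the SMARTS for an ether: an aliphatic oxygen bridging two carbons with no H on the oxygen.
Exactly one fragment in the molecule meets all constraints, giving 1 match.

1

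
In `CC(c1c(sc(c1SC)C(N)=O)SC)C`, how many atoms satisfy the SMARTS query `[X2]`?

3

The query [X2] means: any atom with exactly two total connections (bonds + H).
Check the 15 heavy atoms by environment: 1× s (aromatic, X2) → match; 4× c (aromatic, X3) → no; 2× S (X2) → match; 5× C (X4) → no; 1× C (X3) → no; 1× O (X1) → no; 1× N (X3) → no.
Summing the matching environments: 1 + 2 = 3 matching atoms.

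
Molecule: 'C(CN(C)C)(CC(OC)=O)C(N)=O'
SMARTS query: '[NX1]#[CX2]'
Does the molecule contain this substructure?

No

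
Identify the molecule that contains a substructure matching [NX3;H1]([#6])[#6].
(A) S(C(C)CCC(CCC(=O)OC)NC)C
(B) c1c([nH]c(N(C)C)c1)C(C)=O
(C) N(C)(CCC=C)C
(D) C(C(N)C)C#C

A

[NX3;H1]([#6])[#6] describes a trivalent nitrogen with one H, bonded to two carbons (a secondary amine).
(A) contains an N-methylamino group (-NHCH3), which satisfies every atom and bond constraint.
(B) has a dimethylamino group (-N(CH3)2) but the nitrogen has H0, not H1.
(C) has a dimethylamino group (-N(CH3)2) but the nitrogen has H0, not H1.
(D) has a primary amino group (-NH2) but the nitrogen has H2 and only one carbon neighbour.
So the answer is (A).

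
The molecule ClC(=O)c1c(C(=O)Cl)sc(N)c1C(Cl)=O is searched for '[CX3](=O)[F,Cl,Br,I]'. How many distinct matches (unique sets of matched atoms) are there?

3

[CX3](=O)[F,Cl,Br,I] is the SMARTS for an acyl halide: a carbonyl carbon bonded to a halogen.
The molecule carries 3 separate instances of an acyl chloride (-C(=O)Cl) meeting every constraint; each maps to a distinct set of atoms, giving 3 matches.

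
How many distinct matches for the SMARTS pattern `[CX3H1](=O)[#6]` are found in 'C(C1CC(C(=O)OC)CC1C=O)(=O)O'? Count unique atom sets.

1

[CX3H1](=O)[#6] is the SMARTS for an aldehyde: an sp2 carbon with one H, double-bonded to O and single-bonded to carbon.
Exactly one fragment in the molecule meets all constraints, giving 1 match.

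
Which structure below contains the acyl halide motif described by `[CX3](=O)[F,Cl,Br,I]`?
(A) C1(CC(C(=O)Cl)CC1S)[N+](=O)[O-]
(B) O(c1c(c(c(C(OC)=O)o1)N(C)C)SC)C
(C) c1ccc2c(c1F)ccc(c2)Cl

[CX3](=O)[F,Cl,Br,I] describes a carbonyl carbon bonded to a halogen (an acyl halide).
(A) contains an acyl chloride (-C(=O)Cl), which satisfies every atom and bond constraint.
(B) has a methyl-ester group (-C(=O)OCH3) but the carbonyl is bonded to -O-C, not to a halogen.
(C) has a chloro substituent but the Cl is not on a carbonyl carbon.
So the answer is (A).

A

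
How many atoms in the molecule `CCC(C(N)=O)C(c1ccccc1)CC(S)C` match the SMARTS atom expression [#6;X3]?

7

The query [#6;X3] means: any carbon (aromatic or not) with three total connections.
Check the 17 heavy atoms by environment: 7× C (X4) → no; 1× S (X2) → no; 1× C (X3) → match; 1× O (X1) → no; 1× N (X3) → no; 6× c (aromatic, X3) → match.
Summing the matching environments: 1 + 6 = 7 matching atoms.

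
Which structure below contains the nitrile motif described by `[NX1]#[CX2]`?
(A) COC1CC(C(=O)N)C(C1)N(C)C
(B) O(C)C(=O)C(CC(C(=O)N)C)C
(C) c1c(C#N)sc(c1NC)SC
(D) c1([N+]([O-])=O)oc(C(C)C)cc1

[NX1]#[CX2] describes a nitrogen triple-bonded to a two-connected carbon (a nitrile).
(A) has a primary amide (-C(=O)NH2) but the nitrogen is NX3, not NX1.
(B) has a primary amide (-C(=O)NH2) but the nitrogen is NX3, not NX1.
(C) contains a nitrile (-C#N), which satisfies every atom and bond constraint.
(D) has a nitro group (-[N+](=O)[O-]) but there is no C#N triple bond.
So the answer is (C).

C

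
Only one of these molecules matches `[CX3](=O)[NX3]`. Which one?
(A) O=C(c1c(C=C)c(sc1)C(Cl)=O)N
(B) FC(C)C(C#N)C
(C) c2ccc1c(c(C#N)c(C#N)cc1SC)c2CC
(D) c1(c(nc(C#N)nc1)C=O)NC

A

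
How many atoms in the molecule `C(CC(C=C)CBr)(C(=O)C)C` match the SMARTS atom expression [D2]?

The query [D2] means: atom with exactly two heavy-atom neighbours.
Check the 11 heavy atoms by environment: 3× C (D2) → match; 3× C (D3) → no; 3× C (D1) → no; 1× O (D1) → no; 1× Br (D1) → no.
That gives 3 matching atoms.

3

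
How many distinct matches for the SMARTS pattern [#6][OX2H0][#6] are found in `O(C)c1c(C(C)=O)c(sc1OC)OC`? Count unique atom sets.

3

[#6][OX2H0][#6] is the SMARTS for an ether: an aliphatic oxygen bridging two carbons with no H on the oxygen.
The molecule carries 3 separate instances of a methoxy ether (-OCH3) meeting every constraint; each maps to a distinct set of atoms, giving 3 matches.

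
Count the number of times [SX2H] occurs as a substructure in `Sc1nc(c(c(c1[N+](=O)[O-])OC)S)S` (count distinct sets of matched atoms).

3

[SX2H] is the SMARTS for a thiol: an aliphatic sulfur with two connections, one being H.
The molecule carries 3 separate instances of a thiol (-SH) meeting every constraint; each maps to a distinct set of atoms, giving 3 matches.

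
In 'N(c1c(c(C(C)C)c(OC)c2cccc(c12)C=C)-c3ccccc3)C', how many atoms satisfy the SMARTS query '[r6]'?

16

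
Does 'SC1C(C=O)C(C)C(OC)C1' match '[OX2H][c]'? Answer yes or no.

The pattern [OX2H][c] describes a hydroxyl oxygen attached to an aromatic carbon — a phenol.
The closest candidate here is a methoxy ether (-OCH3), but the oxygen has H0, not H1. No other fragment satisfies the full query, so there is no match.

No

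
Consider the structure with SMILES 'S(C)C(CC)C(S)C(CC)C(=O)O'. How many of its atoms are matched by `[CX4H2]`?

Check the 13 heavy atoms by environment: 3× C (H3, X4) → no; 2× C (H2, X4) → match; 3× C (H1, X4) → no; 1× S (H0, X2) → no; 1× S (H1, X2) → no; 1× C (H0, X3) → no; 1× O (H0, X1) → no; 1× O (H1, X2) → no.
That gives 2 matching atoms.

2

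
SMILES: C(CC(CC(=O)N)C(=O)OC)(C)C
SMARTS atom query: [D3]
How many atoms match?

4

The query [D3] means: atom with exactly three heavy-atom neighbours.
Check the 13 heavy atoms by environment: 2× C (D2) → no; 4× C (D3) → match; 2× O (D1) → no; 1× N (D1) → no; 1× O (D2) → no; 3× C (D1) → no.
That gives 4 matching atoms.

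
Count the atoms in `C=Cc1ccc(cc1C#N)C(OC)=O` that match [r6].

The query [r6] means: r6 matches atoms in a six-membered ring.
Check the 14 heavy atoms by environment: 6× c (aromatic, in 6-ring) → match; 5× C (acyclic) → no; 2× O (acyclic) → no; 1× N (acyclic) → no.
That gives 6 matching atoms.

6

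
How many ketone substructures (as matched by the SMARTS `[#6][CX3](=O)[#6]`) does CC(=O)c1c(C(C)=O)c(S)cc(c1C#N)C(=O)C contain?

[#6][CX3](=O)[#6] is the SMARTS for a ketone: a carbonyl carbon (no H) flanked by two carbons.
The molecule carries 3 separate instances of an acetyl/ketone group (-C(=O)CH3) meeting every constraint; each maps to a distinct set of atoms, giving 3 matches.

3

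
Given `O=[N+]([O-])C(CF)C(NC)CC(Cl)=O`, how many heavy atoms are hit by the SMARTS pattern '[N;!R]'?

The query [N;!R] means: aliphatic nitrogen not in a ring.
Check the 13 heavy atoms by environment: 6× C (acyclic) → no; 1× F (acyclic) → no; 1× N (acyclic) → match; 1× N (charge +1, acyclic) → match; 1× O (charge -1, acyclic) → no; 2× O (acyclic) → no; 1× Cl (acyclic) → no.
Summing the matching environments: 1 + 1 = 2 matching atoms.

2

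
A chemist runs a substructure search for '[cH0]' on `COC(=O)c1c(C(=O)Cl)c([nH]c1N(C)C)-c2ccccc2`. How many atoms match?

5

The query [cH0] means: aromatic carbon with no attached hydrogen (substituted or ring-fusion).
Check the 21 heavy atoms by environment: 1× n (aromatic, H1) → no; 5× c (aromatic, H0) → match; 1× N (H0) → no; 3× C (H3) → no; 2× C (H0) → no; 3× O (H0) → no; 5× c (aromatic, H1) → no; 1× Cl (H0) → no.
That gives 5 matching atoms.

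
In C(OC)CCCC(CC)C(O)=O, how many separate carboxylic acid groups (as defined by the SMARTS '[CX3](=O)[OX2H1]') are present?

1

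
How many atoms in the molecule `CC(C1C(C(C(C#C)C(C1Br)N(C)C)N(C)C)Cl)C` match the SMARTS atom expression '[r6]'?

6

The query [r6] means: r6 matches atoms in a six-membered ring.
Check the 19 heavy atoms by environment: 6× C (in 6-ring) → match; 2× N (acyclic) → no; 9× C (acyclic) → no; 1× Br (acyclic) → no; 1× Cl (acyclic) → no.
That gives 6 matching atoms.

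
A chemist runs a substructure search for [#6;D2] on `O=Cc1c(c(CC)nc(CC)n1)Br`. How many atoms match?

3

Check the 13 heavy atoms by environment: 2× n (aromatic, D2) → no; 4× c (aromatic, D3) → no; 3× C (D2) → match; 2× C (D1) → no; 1× O (D1) → no; 1× Br (D1) → no.
That gives 3 matching atoms.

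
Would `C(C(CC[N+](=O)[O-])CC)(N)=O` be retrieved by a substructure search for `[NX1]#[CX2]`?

The pattern [NX1]#[CX2] describes a nitrogen triple-bonded to a two-connected carbon — a nitrile.
The closest candidate here is a nitro group (-[N+](=O)[O-]), but there is no C#N triple bond. No other fragment satisfies the full query, so there is no match.

No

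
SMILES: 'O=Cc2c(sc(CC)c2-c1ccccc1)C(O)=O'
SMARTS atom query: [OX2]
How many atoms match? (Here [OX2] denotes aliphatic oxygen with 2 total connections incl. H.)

1

The query [OX2] means: aliphatic oxygen with two total connections — ether, hydroxyl, or ester single-bond O.
Check the 18 heavy atoms by environment: 1× s (aromatic, X2) → no; 10× c (aromatic, X3) → no; 2× C (X3) → no; 2× O (X1) → no; 1× O (X2) → match; 2× C (X4) → no.
That gives 1 matching atom.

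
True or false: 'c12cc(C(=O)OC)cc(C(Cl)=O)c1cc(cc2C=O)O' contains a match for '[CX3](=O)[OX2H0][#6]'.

True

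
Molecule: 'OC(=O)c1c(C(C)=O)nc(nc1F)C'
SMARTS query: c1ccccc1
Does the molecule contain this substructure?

No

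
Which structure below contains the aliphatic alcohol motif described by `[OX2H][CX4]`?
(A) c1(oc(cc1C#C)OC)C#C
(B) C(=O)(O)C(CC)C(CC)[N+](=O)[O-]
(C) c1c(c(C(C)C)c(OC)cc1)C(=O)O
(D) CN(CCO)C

D

[OX2H][CX4] describes a hydroxyl oxygen bound to an sp3 (X4) carbon (an aliphatic alcohol).
(A) has a methoxy ether (-OCH3) but the oxygen has H0 (ether), not H1.
(B) has a carboxylic acid group (-C(=O)OH) but the -OH is on a CX3 carbonyl carbon, not a CX4 carbon.
(C) has a methoxy ether (-OCH3) but the oxygen has H0 (ether), not H1.
(D) contains a hydroxyl group (-OH), which satisfies every atom and bond constraint.
So the answer is (D).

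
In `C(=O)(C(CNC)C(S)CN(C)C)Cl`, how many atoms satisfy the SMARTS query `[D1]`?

The query [D1] means: atom with exactly one heavy-atom neighbour (degree 1).
Check the 13 heavy atoms by environment: 2× C (D2) → no; 3× C (D3) → no; 1× S (D1) → match; 1× N (D3) → no; 3× C (D1) → match; 1× O (D1) → match; 1× Cl (D1) → match; 1× N (D2) → no.
Summing the matching environments: 1 + 3 + 1 + 1 = 6 matching atoms.

6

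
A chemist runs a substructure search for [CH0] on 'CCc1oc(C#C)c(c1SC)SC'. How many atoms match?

Check the 13 heavy atoms by environment: 1× o (aromatic, H0) → no; 4× c (aromatic, H0) → no; 2× S (H0) → no; 3× C (H3) → no; 1× C (H2) → no; 1× C (H0) → match; 1× C (H1) → no.
That gives 1 matching atom.

1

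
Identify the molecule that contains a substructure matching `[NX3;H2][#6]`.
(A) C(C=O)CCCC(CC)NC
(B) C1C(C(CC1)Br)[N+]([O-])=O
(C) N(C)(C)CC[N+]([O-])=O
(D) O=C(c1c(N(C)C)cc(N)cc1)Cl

D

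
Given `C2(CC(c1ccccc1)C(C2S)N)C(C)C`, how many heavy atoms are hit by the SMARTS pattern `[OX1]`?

0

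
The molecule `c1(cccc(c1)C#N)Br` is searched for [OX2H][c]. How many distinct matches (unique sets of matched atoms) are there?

0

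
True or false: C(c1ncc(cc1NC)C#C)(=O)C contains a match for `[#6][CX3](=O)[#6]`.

True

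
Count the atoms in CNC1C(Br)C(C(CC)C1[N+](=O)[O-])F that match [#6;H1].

5

The query [#6;H1] means: any carbon bearing exactly one hydrogen.
Check the 14 heavy atoms by environment: 5× C (H1) → match; 1× Br (H0) → no; 1× N (H1) → no; 2× C (H3) → no; 1× F (H0) → no; 1× C (H2) → no; 1× N (charge +1, H0) → no; 1× O (charge -1, H0) → no; 1× O (H0) → no.
That gives 5 matching atoms.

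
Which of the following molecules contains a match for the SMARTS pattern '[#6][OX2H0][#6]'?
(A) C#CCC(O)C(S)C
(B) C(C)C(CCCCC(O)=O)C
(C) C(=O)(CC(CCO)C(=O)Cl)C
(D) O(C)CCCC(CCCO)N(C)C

[#6][OX2H0][#6] describes an aliphatic oxygen bridging two carbons with no H on the oxygen (an ether).
(A) has a hydroxyl group (-OH) but the oxygen has H1, not H0 bridging two carbons.
(B) has a carboxylic acid group (-C(=O)OH) but the -OH oxygen has H1; the =O is OX1, not OX2.
(C) has a hydroxyl group (-OH) but the oxygen has H1, not H0 bridging two carbons.
(D) contains a methoxy ether (-OCH3), which satisfies every atom and bond constraint.
So the answer is (D).

D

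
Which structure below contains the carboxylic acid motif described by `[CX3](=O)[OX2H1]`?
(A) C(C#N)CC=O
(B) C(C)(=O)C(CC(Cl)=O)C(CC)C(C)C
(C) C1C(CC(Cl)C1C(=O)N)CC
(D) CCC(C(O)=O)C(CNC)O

[CX3](=O)[OX2H1] describes an sp2 carbon double-bonded to O and single-bonded to an -OH oxygen (a carboxylic acid).
(A) has an aldehyde (-CHO) but there is no singly-bonded oxygen on the carbonyl carbon.
(B) has an acyl chloride (-C(=O)Cl) but the carbonyl is bonded to Cl, not to an -OH oxygen.
(C) has a primary amide (-C(=O)NH2) but the carbonyl is bonded to N, not to an -OH oxygen.
(D) contains a carboxylic acid group (-C(=O)OH), which satisfies every atom and bond constraint.
So the answer is (D).

D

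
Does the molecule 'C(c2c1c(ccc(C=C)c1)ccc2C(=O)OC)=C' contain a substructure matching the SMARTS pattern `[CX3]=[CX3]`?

Yes

The pattern [CX3]=[CX3] describes a non-aromatic C=C double bond between two sp2 carbons — an alkene.
The molecule carries a vinyl group (-CH=CH2), whose atoms satisfy every constraint of the query, so the pattern matches.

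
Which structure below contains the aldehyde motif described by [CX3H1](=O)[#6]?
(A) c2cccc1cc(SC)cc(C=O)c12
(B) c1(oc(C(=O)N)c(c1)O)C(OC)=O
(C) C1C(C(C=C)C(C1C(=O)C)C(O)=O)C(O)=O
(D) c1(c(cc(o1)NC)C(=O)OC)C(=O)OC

A

[CX3H1](=O)[#6] describes an sp2 carbon with one H, double-bonded to O and single-bonded to carbon (an aldehyde).
(A) contains an aldehyde (-CHO), which satisfies every atom and bond constraint.
(B) has a methyl-ester group (-C(=O)OCH3) but the carbonyl carbon has H0, not H1.
(C) has an acetyl/ketone group (-C(=O)CH3) but the carbonyl carbon has H0 (two carbon neighbours), not H1.
(D) has a methyl-ester group (-C(=O)OCH3) but the carbonyl carbon has H0, not H1.
So the answer is (A).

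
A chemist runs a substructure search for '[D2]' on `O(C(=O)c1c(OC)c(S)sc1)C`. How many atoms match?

4

The query [D2] means: atom with exactly two heavy-atom neighbours.
Check the 12 heavy atoms by environment: 1× s (aromatic, D2) → match; 1× c (aromatic, D2) → match; 3× c (aromatic, D3) → no; 1× S (D1) → no; 2× O (D2) → match; 2× C (D1) → no; 1× C (D3) → no; 1× O (D1) → no.
Summing the matching environments: 1 + 1 + 2 = 4 matching atoms.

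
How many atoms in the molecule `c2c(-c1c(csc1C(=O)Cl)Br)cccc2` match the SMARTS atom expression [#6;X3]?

11

The query [#6;X3] means: any carbon (aromatic or not) with three total connections.
Check the 15 heavy atoms by environment: 1× s (aromatic, X2) → no; 10× c (aromatic, X3) → match; 1× C (X3) → match; 1× O (X1) → no; 1× Cl (X1) → no; 1× Br (X1) → no.
Summing the matching environments: 10 + 1 = 11 matching atoms.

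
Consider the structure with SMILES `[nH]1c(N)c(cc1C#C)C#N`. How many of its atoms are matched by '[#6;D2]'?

3

The query [#6;D2] means: any carbon bonded to exactly two heavy atoms.
Check the 10 heavy atoms by environment: 1× n (aromatic, D2) → no; 3× c (aromatic, D3) → no; 1× c (aromatic, D2) → match; 2× C (D2) → match; 2× N (D1) → no; 1× C (D1) → no.
Summing the matching environments: 1 + 2 = 3 matching atoms.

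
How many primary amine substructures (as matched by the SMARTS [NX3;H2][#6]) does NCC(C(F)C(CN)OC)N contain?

[NX3;H2][#6] is the SMARTS for a primary amine: a trivalent nitrogen with two H attached to carbon.
The molecule carries 3 separate instances of a primary amino group (-NH2) meeting every constraint; each maps to a distinct set of atoms, giving 3 matches.

3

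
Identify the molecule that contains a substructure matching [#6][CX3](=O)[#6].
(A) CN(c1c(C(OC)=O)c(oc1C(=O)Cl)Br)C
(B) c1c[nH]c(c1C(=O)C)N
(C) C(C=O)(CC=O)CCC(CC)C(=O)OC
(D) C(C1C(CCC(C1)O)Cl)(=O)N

[#6][CX3](=O)[#6] describes a carbonyl carbon (no H) flanked by two carbons (a ketone).
(A) has a methyl-ester group (-C(=O)OCH3) but one neighbour of the carbonyl carbon is O, not C.
(B) contains an acetyl/ketone group (-C(=O)CH3), which satisfies every atom and bond constraint.
(C) has a methyl-ester group (-C(=O)OCH3) but one neighbour of the carbonyl carbon is O, not C.
(D) has a primary amide (-C(=O)NH2) but one neighbour of the carbonyl carbon is N, not C.
So the answer is (B).

B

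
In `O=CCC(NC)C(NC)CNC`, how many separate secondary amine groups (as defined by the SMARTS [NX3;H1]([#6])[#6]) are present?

[NX3;H1]([#6])[#6] is the SMARTS for a secondary amine: a trivalent nitrogen with one H, bonded to two carbons.
The molecule carries 3 separate instances of an N-methylamino group (-NHCH3) meeting every constraint; each maps to a distinct set of atoms, giving 3 matches.

3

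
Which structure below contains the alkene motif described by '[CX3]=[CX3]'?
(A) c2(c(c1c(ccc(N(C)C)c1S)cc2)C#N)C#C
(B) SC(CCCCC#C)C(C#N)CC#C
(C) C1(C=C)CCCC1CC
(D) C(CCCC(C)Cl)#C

C

[CX3]=[CX3] describes a non-aromatic C=C double bond between two sp2 carbons (an alkene).
(A) has an ethynyl group (-C#CH) but the C-C bond is a triple bond, not a double bond.
(B) has an ethynyl group (-C#CH) but the C-C bond is a triple bond, not a double bond.
(C) contains a vinyl group (-CH=CH2), which satisfies every atom and bond constraint.
(D) has an ethynyl group (-C#CH) but the C-C bond is a triple bond, not a double bond.
So the answer is (C).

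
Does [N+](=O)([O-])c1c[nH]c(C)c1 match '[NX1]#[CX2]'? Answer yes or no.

No

The pattern [NX1]#[CX2] describes a nitrogen triple-bonded to a two-connected carbon — a nitrile.
The closest candidate here is a nitro group (-[N+](=O)[O-]), but there is no C#N triple bond. No other fragment satisfies the full query, so there is no match.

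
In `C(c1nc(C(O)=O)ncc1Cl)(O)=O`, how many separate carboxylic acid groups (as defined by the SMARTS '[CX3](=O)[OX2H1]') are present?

2

[CX3](=O)[OX2H1] is the SMARTS for a carboxylic acid: an sp2 carbon double-bonded to O and single-bonded to an -OH oxygen.
The molecule carries 2 separate instances of a carboxylic acid group (-C(=O)OH) meeting every constraint; each maps to a distinct set of atoms, giving 2 matches.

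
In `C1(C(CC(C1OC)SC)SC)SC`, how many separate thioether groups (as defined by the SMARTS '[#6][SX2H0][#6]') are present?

[#6][SX2H0][#6] is the SMARTS for a thioether: an aliphatic sulfur bridging two carbons with no H on the sulfur.
The molecule carries 3 separate instances of a methylthio ether (-SCH3) meeting every constraint; each maps to a distinct set of atoms, giving 3 matches.

3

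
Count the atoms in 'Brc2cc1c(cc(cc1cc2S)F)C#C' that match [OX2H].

Check the 15 heavy atoms by environment: 6× c (aromatic, H0, X3) → no; 4× c (aromatic, H1, X3) → no; 1× Br (H0, X1) → no; 1× C (H0, X2) → no; 1× C (H1, X2) → no; 1× F (H0, X1) → no; 1× S (H1, X2) → no.
No environment satisfies the query, so 0 matching atoms.

0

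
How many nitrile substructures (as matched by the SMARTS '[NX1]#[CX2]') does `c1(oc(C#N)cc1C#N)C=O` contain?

2

[NX1]#[CX2] is the SMARTS for a nitrile: a nitrogen triple-bonded to a two-connected carbon.
The molecule carries 2 separate instances of a nitrile (-C#N) meeting every constraint; each maps to a distinct set of atoms, giving 2 matches.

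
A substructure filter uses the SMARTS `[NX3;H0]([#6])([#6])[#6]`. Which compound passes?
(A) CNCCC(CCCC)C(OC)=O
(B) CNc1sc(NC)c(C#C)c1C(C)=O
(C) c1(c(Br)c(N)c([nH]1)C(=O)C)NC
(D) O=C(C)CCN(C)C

D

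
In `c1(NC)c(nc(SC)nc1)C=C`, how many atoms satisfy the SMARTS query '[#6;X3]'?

6

The query [#6;X3] means: any carbon (aromatic or not) with three total connections.
Check the 12 heavy atoms by environment: 2× n (aromatic, X2) → no; 4× c (aromatic, X3) → match; 1× N (X3) → no; 2× C (X4) → no; 1× S (X2) → no; 2× C (X3) → match.
Summing the matching environments: 4 + 2 = 6 matching atoms.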